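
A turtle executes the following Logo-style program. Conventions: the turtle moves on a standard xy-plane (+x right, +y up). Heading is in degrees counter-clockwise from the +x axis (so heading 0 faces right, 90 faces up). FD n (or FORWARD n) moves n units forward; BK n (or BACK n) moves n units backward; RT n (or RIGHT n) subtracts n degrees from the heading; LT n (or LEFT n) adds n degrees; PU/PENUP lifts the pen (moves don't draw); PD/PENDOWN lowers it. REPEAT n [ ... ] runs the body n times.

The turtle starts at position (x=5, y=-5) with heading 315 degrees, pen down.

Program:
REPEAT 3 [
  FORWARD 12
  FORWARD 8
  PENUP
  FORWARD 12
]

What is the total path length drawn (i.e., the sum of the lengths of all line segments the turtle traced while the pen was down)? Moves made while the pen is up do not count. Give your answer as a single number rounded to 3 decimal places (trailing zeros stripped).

Executing turtle program step by step:
Start: pos=(5,-5), heading=315, pen down
REPEAT 3 [
  -- iteration 1/3 --
  FD 12: (5,-5) -> (13.485,-13.485) [heading=315, draw]
  FD 8: (13.485,-13.485) -> (19.142,-19.142) [heading=315, draw]
  PU: pen up
  FD 12: (19.142,-19.142) -> (27.627,-27.627) [heading=315, move]
  -- iteration 2/3 --
  FD 12: (27.627,-27.627) -> (36.113,-36.113) [heading=315, move]
  FD 8: (36.113,-36.113) -> (41.77,-41.77) [heading=315, move]
  PU: pen up
  FD 12: (41.77,-41.77) -> (50.255,-50.255) [heading=315, move]
  -- iteration 3/3 --
  FD 12: (50.255,-50.255) -> (58.74,-58.74) [heading=315, move]
  FD 8: (58.74,-58.74) -> (64.397,-64.397) [heading=315, move]
  PU: pen up
  FD 12: (64.397,-64.397) -> (72.882,-72.882) [heading=315, move]
]
Final: pos=(72.882,-72.882), heading=315, 2 segment(s) drawn

Segment lengths:
  seg 1: (5,-5) -> (13.485,-13.485), length = 12
  seg 2: (13.485,-13.485) -> (19.142,-19.142), length = 8
Total = 20

Answer: 20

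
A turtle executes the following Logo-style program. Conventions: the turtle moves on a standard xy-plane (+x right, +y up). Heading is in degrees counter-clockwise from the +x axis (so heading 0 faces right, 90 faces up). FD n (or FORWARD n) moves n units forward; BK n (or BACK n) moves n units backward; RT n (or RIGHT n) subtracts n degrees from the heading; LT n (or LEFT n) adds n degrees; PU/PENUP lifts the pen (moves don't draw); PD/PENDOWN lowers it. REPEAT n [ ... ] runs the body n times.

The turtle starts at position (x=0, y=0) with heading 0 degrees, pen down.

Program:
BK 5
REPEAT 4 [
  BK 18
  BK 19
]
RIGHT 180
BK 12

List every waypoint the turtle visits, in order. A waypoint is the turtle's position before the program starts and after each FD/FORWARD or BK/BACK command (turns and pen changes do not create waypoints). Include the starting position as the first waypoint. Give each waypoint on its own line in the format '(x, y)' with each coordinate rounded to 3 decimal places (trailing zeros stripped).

Executing turtle program step by step:
Start: pos=(0,0), heading=0, pen down
BK 5: (0,0) -> (-5,0) [heading=0, draw]
REPEAT 4 [
  -- iteration 1/4 --
  BK 18: (-5,0) -> (-23,0) [heading=0, draw]
  BK 19: (-23,0) -> (-42,0) [heading=0, draw]
  -- iteration 2/4 --
  BK 18: (-42,0) -> (-60,0) [heading=0, draw]
  BK 19: (-60,0) -> (-79,0) [heading=0, draw]
  -- iteration 3/4 --
  BK 18: (-79,0) -> (-97,0) [heading=0, draw]
  BK 19: (-97,0) -> (-116,0) [heading=0, draw]
  -- iteration 4/4 --
  BK 18: (-116,0) -> (-134,0) [heading=0, draw]
  BK 19: (-134,0) -> (-153,0) [heading=0, draw]
]
RT 180: heading 0 -> 180
BK 12: (-153,0) -> (-141,0) [heading=180, draw]
Final: pos=(-141,0), heading=180, 10 segment(s) drawn
Waypoints (11 total):
(0, 0)
(-5, 0)
(-23, 0)
(-42, 0)
(-60, 0)
(-79, 0)
(-97, 0)
(-116, 0)
(-134, 0)
(-153, 0)
(-141, 0)

Answer: (0, 0)
(-5, 0)
(-23, 0)
(-42, 0)
(-60, 0)
(-79, 0)
(-97, 0)
(-116, 0)
(-134, 0)
(-153, 0)
(-141, 0)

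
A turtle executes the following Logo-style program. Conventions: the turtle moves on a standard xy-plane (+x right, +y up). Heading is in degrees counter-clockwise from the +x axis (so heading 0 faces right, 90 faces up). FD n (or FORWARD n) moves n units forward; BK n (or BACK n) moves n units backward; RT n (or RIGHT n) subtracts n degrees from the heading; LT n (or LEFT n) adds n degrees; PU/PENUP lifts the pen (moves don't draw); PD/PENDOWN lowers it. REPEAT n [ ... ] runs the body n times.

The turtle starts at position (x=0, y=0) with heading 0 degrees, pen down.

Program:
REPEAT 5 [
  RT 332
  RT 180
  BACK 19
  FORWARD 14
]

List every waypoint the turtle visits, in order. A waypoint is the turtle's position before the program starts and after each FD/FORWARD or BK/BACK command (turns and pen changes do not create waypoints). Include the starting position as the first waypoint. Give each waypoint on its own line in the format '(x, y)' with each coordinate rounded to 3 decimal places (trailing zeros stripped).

Executing turtle program step by step:
Start: pos=(0,0), heading=0, pen down
REPEAT 5 [
  -- iteration 1/5 --
  RT 332: heading 0 -> 28
  RT 180: heading 28 -> 208
  BK 19: (0,0) -> (16.776,8.92) [heading=208, draw]
  FD 14: (16.776,8.92) -> (4.415,2.347) [heading=208, draw]
  -- iteration 2/5 --
  RT 332: heading 208 -> 236
  RT 180: heading 236 -> 56
  BK 19: (4.415,2.347) -> (-6.21,-13.404) [heading=56, draw]
  FD 14: (-6.21,-13.404) -> (1.619,-1.798) [heading=56, draw]
  -- iteration 3/5 --
  RT 332: heading 56 -> 84
  RT 180: heading 84 -> 264
  BK 19: (1.619,-1.798) -> (3.605,17.098) [heading=264, draw]
  FD 14: (3.605,17.098) -> (2.141,3.175) [heading=264, draw]
  -- iteration 4/5 --
  RT 332: heading 264 -> 292
  RT 180: heading 292 -> 112
  BK 19: (2.141,3.175) -> (9.259,-14.442) [heading=112, draw]
  FD 14: (9.259,-14.442) -> (4.014,-1.461) [heading=112, draw]
  -- iteration 5/5 --
  RT 332: heading 112 -> 140
  RT 180: heading 140 -> 320
  BK 19: (4.014,-1.461) -> (-10.54,10.752) [heading=320, draw]
  FD 14: (-10.54,10.752) -> (0.184,1.753) [heading=320, draw]
]
Final: pos=(0.184,1.753), heading=320, 10 segment(s) drawn
Waypoints (11 total):
(0, 0)
(16.776, 8.92)
(4.415, 2.347)
(-6.21, -13.404)
(1.619, -1.798)
(3.605, 17.098)
(2.141, 3.175)
(9.259, -14.442)
(4.014, -1.461)
(-10.54, 10.752)
(0.184, 1.753)

Answer: (0, 0)
(16.776, 8.92)
(4.415, 2.347)
(-6.21, -13.404)
(1.619, -1.798)
(3.605, 17.098)
(2.141, 3.175)
(9.259, -14.442)
(4.014, -1.461)
(-10.54, 10.752)
(0.184, 1.753)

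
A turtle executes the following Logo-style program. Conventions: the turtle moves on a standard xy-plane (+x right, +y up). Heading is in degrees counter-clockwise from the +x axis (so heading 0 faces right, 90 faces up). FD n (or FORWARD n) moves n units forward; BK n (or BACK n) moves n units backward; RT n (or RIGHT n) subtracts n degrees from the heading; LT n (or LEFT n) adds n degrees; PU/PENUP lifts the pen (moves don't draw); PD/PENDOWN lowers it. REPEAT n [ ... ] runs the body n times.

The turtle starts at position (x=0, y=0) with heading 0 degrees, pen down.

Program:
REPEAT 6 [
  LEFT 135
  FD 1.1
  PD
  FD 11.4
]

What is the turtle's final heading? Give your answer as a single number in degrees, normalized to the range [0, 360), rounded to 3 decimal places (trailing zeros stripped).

Answer: 90

Derivation:
Executing turtle program step by step:
Start: pos=(0,0), heading=0, pen down
REPEAT 6 [
  -- iteration 1/6 --
  LT 135: heading 0 -> 135
  FD 1.1: (0,0) -> (-0.778,0.778) [heading=135, draw]
  PD: pen down
  FD 11.4: (-0.778,0.778) -> (-8.839,8.839) [heading=135, draw]
  -- iteration 2/6 --
  LT 135: heading 135 -> 270
  FD 1.1: (-8.839,8.839) -> (-8.839,7.739) [heading=270, draw]
  PD: pen down
  FD 11.4: (-8.839,7.739) -> (-8.839,-3.661) [heading=270, draw]
  -- iteration 3/6 --
  LT 135: heading 270 -> 45
  FD 1.1: (-8.839,-3.661) -> (-8.061,-2.883) [heading=45, draw]
  PD: pen down
  FD 11.4: (-8.061,-2.883) -> (0,5.178) [heading=45, draw]
  -- iteration 4/6 --
  LT 135: heading 45 -> 180
  FD 1.1: (0,5.178) -> (-1.1,5.178) [heading=180, draw]
  PD: pen down
  FD 11.4: (-1.1,5.178) -> (-12.5,5.178) [heading=180, draw]
  -- iteration 5/6 --
  LT 135: heading 180 -> 315
  FD 1.1: (-12.5,5.178) -> (-11.722,4.4) [heading=315, draw]
  PD: pen down
  FD 11.4: (-11.722,4.4) -> (-3.661,-3.661) [heading=315, draw]
  -- iteration 6/6 --
  LT 135: heading 315 -> 90
  FD 1.1: (-3.661,-3.661) -> (-3.661,-2.561) [heading=90, draw]
  PD: pen down
  FD 11.4: (-3.661,-2.561) -> (-3.661,8.839) [heading=90, draw]
]
Final: pos=(-3.661,8.839), heading=90, 12 segment(s) drawn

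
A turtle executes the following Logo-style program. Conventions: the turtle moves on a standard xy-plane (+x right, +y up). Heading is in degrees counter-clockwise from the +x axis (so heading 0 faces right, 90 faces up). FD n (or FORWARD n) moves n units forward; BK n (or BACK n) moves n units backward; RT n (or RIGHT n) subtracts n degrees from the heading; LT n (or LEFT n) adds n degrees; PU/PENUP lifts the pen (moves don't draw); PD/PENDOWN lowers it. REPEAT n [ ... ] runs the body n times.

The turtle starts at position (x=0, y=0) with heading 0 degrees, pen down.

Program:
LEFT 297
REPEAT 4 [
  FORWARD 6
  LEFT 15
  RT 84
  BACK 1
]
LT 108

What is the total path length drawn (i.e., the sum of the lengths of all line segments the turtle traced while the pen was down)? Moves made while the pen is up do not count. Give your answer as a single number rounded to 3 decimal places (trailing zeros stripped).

Executing turtle program step by step:
Start: pos=(0,0), heading=0, pen down
LT 297: heading 0 -> 297
REPEAT 4 [
  -- iteration 1/4 --
  FD 6: (0,0) -> (2.724,-5.346) [heading=297, draw]
  LT 15: heading 297 -> 312
  RT 84: heading 312 -> 228
  BK 1: (2.724,-5.346) -> (3.393,-4.603) [heading=228, draw]
  -- iteration 2/4 --
  FD 6: (3.393,-4.603) -> (-0.622,-9.062) [heading=228, draw]
  LT 15: heading 228 -> 243
  RT 84: heading 243 -> 159
  BK 1: (-0.622,-9.062) -> (0.312,-9.42) [heading=159, draw]
  -- iteration 3/4 --
  FD 6: (0.312,-9.42) -> (-5.29,-7.27) [heading=159, draw]
  LT 15: heading 159 -> 174
  RT 84: heading 174 -> 90
  BK 1: (-5.29,-7.27) -> (-5.29,-8.27) [heading=90, draw]
  -- iteration 4/4 --
  FD 6: (-5.29,-8.27) -> (-5.29,-2.27) [heading=90, draw]
  LT 15: heading 90 -> 105
  RT 84: heading 105 -> 21
  BK 1: (-5.29,-2.27) -> (-6.223,-2.628) [heading=21, draw]
]
LT 108: heading 21 -> 129
Final: pos=(-6.223,-2.628), heading=129, 8 segment(s) drawn

Segment lengths:
  seg 1: (0,0) -> (2.724,-5.346), length = 6
  seg 2: (2.724,-5.346) -> (3.393,-4.603), length = 1
  seg 3: (3.393,-4.603) -> (-0.622,-9.062), length = 6
  seg 4: (-0.622,-9.062) -> (0.312,-9.42), length = 1
  seg 5: (0.312,-9.42) -> (-5.29,-7.27), length = 6
  seg 6: (-5.29,-7.27) -> (-5.29,-8.27), length = 1
  seg 7: (-5.29,-8.27) -> (-5.29,-2.27), length = 6
  seg 8: (-5.29,-2.27) -> (-6.223,-2.628), length = 1
Total = 28

Answer: 28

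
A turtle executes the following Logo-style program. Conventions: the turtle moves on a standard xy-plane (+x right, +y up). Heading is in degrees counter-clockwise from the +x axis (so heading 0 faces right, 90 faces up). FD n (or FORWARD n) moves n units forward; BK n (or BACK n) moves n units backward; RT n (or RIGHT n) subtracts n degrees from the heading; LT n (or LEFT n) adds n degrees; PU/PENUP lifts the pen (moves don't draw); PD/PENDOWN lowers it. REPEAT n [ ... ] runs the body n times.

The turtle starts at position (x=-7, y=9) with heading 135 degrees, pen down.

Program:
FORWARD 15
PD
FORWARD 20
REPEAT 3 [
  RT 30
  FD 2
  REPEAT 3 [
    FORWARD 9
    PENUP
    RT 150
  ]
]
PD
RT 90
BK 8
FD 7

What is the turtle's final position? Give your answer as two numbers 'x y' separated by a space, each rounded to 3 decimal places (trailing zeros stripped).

Executing turtle program step by step:
Start: pos=(-7,9), heading=135, pen down
FD 15: (-7,9) -> (-17.607,19.607) [heading=135, draw]
PD: pen down
FD 20: (-17.607,19.607) -> (-31.749,33.749) [heading=135, draw]
REPEAT 3 [
  -- iteration 1/3 --
  RT 30: heading 135 -> 105
  FD 2: (-31.749,33.749) -> (-32.266,35.681) [heading=105, draw]
  REPEAT 3 [
    -- iteration 1/3 --
    FD 9: (-32.266,35.681) -> (-34.596,44.374) [heading=105, draw]
    PU: pen up
    RT 150: heading 105 -> 315
    -- iteration 2/3 --
    FD 9: (-34.596,44.374) -> (-28.232,38.01) [heading=315, move]
    PU: pen up
    RT 150: heading 315 -> 165
    -- iteration 3/3 --
    FD 9: (-28.232,38.01) -> (-36.925,40.339) [heading=165, move]
    PU: pen up
    RT 150: heading 165 -> 15
  ]
  -- iteration 2/3 --
  RT 30: heading 15 -> 345
  FD 2: (-36.925,40.339) -> (-34.993,39.822) [heading=345, move]
  REPEAT 3 [
    -- iteration 1/3 --
    FD 9: (-34.993,39.822) -> (-26.3,37.492) [heading=345, move]
    PU: pen up
    RT 150: heading 345 -> 195
    -- iteration 2/3 --
    FD 9: (-26.3,37.492) -> (-34.993,35.163) [heading=195, move]
    PU: pen up
    RT 150: heading 195 -> 45
    -- iteration 3/3 --
    FD 9: (-34.993,35.163) -> (-28.629,41.527) [heading=45, move]
    PU: pen up
    RT 150: heading 45 -> 255
  ]
  -- iteration 3/3 --
  RT 30: heading 255 -> 225
  FD 2: (-28.629,41.527) -> (-30.044,40.113) [heading=225, move]
  REPEAT 3 [
    -- iteration 1/3 --
    FD 9: (-30.044,40.113) -> (-36.407,33.749) [heading=225, move]
    PU: pen up
    RT 150: heading 225 -> 75
    -- iteration 2/3 --
    FD 9: (-36.407,33.749) -> (-34.078,42.442) [heading=75, move]
    PU: pen up
    RT 150: heading 75 -> 285
    -- iteration 3/3 --
    FD 9: (-34.078,42.442) -> (-31.749,33.749) [heading=285, move]
    PU: pen up
    RT 150: heading 285 -> 135
  ]
]
PD: pen down
RT 90: heading 135 -> 45
BK 8: (-31.749,33.749) -> (-37.406,28.092) [heading=45, draw]
FD 7: (-37.406,28.092) -> (-32.456,33.042) [heading=45, draw]
Final: pos=(-32.456,33.042), heading=45, 6 segment(s) drawn

Answer: -32.456 33.042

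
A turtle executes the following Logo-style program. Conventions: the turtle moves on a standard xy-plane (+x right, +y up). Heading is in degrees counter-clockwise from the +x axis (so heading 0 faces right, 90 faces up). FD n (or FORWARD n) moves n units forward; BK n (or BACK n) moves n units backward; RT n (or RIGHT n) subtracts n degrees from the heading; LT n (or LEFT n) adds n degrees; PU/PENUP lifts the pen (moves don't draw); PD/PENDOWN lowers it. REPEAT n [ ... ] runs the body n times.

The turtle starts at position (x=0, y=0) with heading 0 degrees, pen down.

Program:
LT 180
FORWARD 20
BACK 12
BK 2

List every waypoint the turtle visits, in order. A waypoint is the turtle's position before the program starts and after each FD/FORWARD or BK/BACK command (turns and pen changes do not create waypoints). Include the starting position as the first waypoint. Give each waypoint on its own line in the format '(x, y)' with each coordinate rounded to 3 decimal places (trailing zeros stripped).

Answer: (0, 0)
(-20, 0)
(-8, 0)
(-6, 0)

Derivation:
Executing turtle program step by step:
Start: pos=(0,0), heading=0, pen down
LT 180: heading 0 -> 180
FD 20: (0,0) -> (-20,0) [heading=180, draw]
BK 12: (-20,0) -> (-8,0) [heading=180, draw]
BK 2: (-8,0) -> (-6,0) [heading=180, draw]
Final: pos=(-6,0), heading=180, 3 segment(s) drawn
Waypoints (4 total):
(0, 0)
(-20, 0)
(-8, 0)
(-6, 0)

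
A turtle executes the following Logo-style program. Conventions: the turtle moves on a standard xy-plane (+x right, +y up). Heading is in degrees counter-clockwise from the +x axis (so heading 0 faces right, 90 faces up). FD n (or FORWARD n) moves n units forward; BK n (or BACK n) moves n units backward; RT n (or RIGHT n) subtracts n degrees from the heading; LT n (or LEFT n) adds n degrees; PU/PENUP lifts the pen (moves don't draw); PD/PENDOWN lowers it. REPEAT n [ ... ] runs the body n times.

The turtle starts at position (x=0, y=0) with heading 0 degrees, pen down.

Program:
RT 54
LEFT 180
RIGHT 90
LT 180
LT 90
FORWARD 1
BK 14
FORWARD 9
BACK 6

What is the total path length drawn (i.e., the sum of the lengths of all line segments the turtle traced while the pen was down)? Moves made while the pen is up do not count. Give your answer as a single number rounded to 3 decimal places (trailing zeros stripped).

Answer: 30

Derivation:
Executing turtle program step by step:
Start: pos=(0,0), heading=0, pen down
RT 54: heading 0 -> 306
LT 180: heading 306 -> 126
RT 90: heading 126 -> 36
LT 180: heading 36 -> 216
LT 90: heading 216 -> 306
FD 1: (0,0) -> (0.588,-0.809) [heading=306, draw]
BK 14: (0.588,-0.809) -> (-7.641,10.517) [heading=306, draw]
FD 9: (-7.641,10.517) -> (-2.351,3.236) [heading=306, draw]
BK 6: (-2.351,3.236) -> (-5.878,8.09) [heading=306, draw]
Final: pos=(-5.878,8.09), heading=306, 4 segment(s) drawn

Segment lengths:
  seg 1: (0,0) -> (0.588,-0.809), length = 1
  seg 2: (0.588,-0.809) -> (-7.641,10.517), length = 14
  seg 3: (-7.641,10.517) -> (-2.351,3.236), length = 9
  seg 4: (-2.351,3.236) -> (-5.878,8.09), length = 6
Total = 30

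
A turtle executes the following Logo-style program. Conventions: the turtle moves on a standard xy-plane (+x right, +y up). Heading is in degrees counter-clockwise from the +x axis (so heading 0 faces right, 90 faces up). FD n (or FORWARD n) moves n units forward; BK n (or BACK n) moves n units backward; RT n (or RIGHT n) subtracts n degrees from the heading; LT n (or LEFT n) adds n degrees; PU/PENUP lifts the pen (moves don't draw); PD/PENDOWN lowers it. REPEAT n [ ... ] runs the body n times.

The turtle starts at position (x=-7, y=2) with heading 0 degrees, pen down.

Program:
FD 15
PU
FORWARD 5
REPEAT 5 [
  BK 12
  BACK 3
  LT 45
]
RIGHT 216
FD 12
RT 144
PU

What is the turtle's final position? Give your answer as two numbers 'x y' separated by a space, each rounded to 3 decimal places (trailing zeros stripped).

Answer: 24.852 -32.336

Derivation:
Executing turtle program step by step:
Start: pos=(-7,2), heading=0, pen down
FD 15: (-7,2) -> (8,2) [heading=0, draw]
PU: pen up
FD 5: (8,2) -> (13,2) [heading=0, move]
REPEAT 5 [
  -- iteration 1/5 --
  BK 12: (13,2) -> (1,2) [heading=0, move]
  BK 3: (1,2) -> (-2,2) [heading=0, move]
  LT 45: heading 0 -> 45
  -- iteration 2/5 --
  BK 12: (-2,2) -> (-10.485,-6.485) [heading=45, move]
  BK 3: (-10.485,-6.485) -> (-12.607,-8.607) [heading=45, move]
  LT 45: heading 45 -> 90
  -- iteration 3/5 --
  BK 12: (-12.607,-8.607) -> (-12.607,-20.607) [heading=90, move]
  BK 3: (-12.607,-20.607) -> (-12.607,-23.607) [heading=90, move]
  LT 45: heading 90 -> 135
  -- iteration 4/5 --
  BK 12: (-12.607,-23.607) -> (-4.121,-32.092) [heading=135, move]
  BK 3: (-4.121,-32.092) -> (-2,-34.213) [heading=135, move]
  LT 45: heading 135 -> 180
  -- iteration 5/5 --
  BK 12: (-2,-34.213) -> (10,-34.213) [heading=180, move]
  BK 3: (10,-34.213) -> (13,-34.213) [heading=180, move]
  LT 45: heading 180 -> 225
]
RT 216: heading 225 -> 9
FD 12: (13,-34.213) -> (24.852,-32.336) [heading=9, move]
RT 144: heading 9 -> 225
PU: pen up
Final: pos=(24.852,-32.336), heading=225, 1 segment(s) drawn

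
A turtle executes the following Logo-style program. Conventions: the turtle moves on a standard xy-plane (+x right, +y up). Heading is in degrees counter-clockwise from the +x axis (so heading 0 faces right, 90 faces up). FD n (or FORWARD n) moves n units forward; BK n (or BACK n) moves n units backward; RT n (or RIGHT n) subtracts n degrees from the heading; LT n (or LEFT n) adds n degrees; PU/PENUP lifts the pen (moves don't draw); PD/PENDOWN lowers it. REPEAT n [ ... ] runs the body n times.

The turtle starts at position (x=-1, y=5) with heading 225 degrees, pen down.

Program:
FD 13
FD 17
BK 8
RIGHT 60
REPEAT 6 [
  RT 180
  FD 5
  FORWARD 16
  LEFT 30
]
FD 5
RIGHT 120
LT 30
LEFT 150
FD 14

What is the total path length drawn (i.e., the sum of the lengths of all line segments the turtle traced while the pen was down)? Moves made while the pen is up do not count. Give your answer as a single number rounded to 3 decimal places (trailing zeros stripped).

Executing turtle program step by step:
Start: pos=(-1,5), heading=225, pen down
FD 13: (-1,5) -> (-10.192,-4.192) [heading=225, draw]
FD 17: (-10.192,-4.192) -> (-22.213,-16.213) [heading=225, draw]
BK 8: (-22.213,-16.213) -> (-16.556,-10.556) [heading=225, draw]
RT 60: heading 225 -> 165
REPEAT 6 [
  -- iteration 1/6 --
  RT 180: heading 165 -> 345
  FD 5: (-16.556,-10.556) -> (-11.727,-11.85) [heading=345, draw]
  FD 16: (-11.727,-11.85) -> (3.728,-15.992) [heading=345, draw]
  LT 30: heading 345 -> 15
  -- iteration 2/6 --
  RT 180: heading 15 -> 195
  FD 5: (3.728,-15.992) -> (-1.102,-17.286) [heading=195, draw]
  FD 16: (-1.102,-17.286) -> (-16.556,-21.427) [heading=195, draw]
  LT 30: heading 195 -> 225
  -- iteration 3/6 --
  RT 180: heading 225 -> 45
  FD 5: (-16.556,-21.427) -> (-13.021,-17.891) [heading=45, draw]
  FD 16: (-13.021,-17.891) -> (-1.707,-6.578) [heading=45, draw]
  LT 30: heading 45 -> 75
  -- iteration 4/6 --
  RT 180: heading 75 -> 255
  FD 5: (-1.707,-6.578) -> (-3.001,-11.407) [heading=255, draw]
  FD 16: (-3.001,-11.407) -> (-7.142,-26.862) [heading=255, draw]
  LT 30: heading 255 -> 285
  -- iteration 5/6 --
  RT 180: heading 285 -> 105
  FD 5: (-7.142,-26.862) -> (-8.436,-22.032) [heading=105, draw]
  FD 16: (-8.436,-22.032) -> (-12.578,-6.578) [heading=105, draw]
  LT 30: heading 105 -> 135
  -- iteration 6/6 --
  RT 180: heading 135 -> 315
  FD 5: (-12.578,-6.578) -> (-9.042,-10.113) [heading=315, draw]
  FD 16: (-9.042,-10.113) -> (2.272,-21.427) [heading=315, draw]
  LT 30: heading 315 -> 345
]
FD 5: (2.272,-21.427) -> (7.101,-22.721) [heading=345, draw]
RT 120: heading 345 -> 225
LT 30: heading 225 -> 255
LT 150: heading 255 -> 45
FD 14: (7.101,-22.721) -> (17.001,-12.821) [heading=45, draw]
Final: pos=(17.001,-12.821), heading=45, 17 segment(s) drawn

Segment lengths:
  seg 1: (-1,5) -> (-10.192,-4.192), length = 13
  seg 2: (-10.192,-4.192) -> (-22.213,-16.213), length = 17
  seg 3: (-22.213,-16.213) -> (-16.556,-10.556), length = 8
  seg 4: (-16.556,-10.556) -> (-11.727,-11.85), length = 5
  seg 5: (-11.727,-11.85) -> (3.728,-15.992), length = 16
  seg 6: (3.728,-15.992) -> (-1.102,-17.286), length = 5
  seg 7: (-1.102,-17.286) -> (-16.556,-21.427), length = 16
  seg 8: (-16.556,-21.427) -> (-13.021,-17.891), length = 5
  seg 9: (-13.021,-17.891) -> (-1.707,-6.578), length = 16
  seg 10: (-1.707,-6.578) -> (-3.001,-11.407), length = 5
  seg 11: (-3.001,-11.407) -> (-7.142,-26.862), length = 16
  seg 12: (-7.142,-26.862) -> (-8.436,-22.032), length = 5
  seg 13: (-8.436,-22.032) -> (-12.578,-6.578), length = 16
  seg 14: (-12.578,-6.578) -> (-9.042,-10.113), length = 5
  seg 15: (-9.042,-10.113) -> (2.272,-21.427), length = 16
  seg 16: (2.272,-21.427) -> (7.101,-22.721), length = 5
  seg 17: (7.101,-22.721) -> (17.001,-12.821), length = 14
Total = 183

Answer: 183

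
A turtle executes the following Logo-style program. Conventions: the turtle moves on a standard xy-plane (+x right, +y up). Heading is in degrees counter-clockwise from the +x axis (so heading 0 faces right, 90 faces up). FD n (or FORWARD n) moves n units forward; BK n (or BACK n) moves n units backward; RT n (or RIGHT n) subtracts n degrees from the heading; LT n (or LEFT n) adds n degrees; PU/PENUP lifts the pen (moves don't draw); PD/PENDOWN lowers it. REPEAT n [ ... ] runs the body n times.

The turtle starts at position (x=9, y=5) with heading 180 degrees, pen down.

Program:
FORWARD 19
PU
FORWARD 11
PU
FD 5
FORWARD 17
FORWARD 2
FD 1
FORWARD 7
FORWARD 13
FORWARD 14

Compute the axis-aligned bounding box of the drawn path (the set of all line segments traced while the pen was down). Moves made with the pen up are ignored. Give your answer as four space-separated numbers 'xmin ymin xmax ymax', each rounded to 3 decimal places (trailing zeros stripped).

Answer: -10 5 9 5

Derivation:
Executing turtle program step by step:
Start: pos=(9,5), heading=180, pen down
FD 19: (9,5) -> (-10,5) [heading=180, draw]
PU: pen up
FD 11: (-10,5) -> (-21,5) [heading=180, move]
PU: pen up
FD 5: (-21,5) -> (-26,5) [heading=180, move]
FD 17: (-26,5) -> (-43,5) [heading=180, move]
FD 2: (-43,5) -> (-45,5) [heading=180, move]
FD 1: (-45,5) -> (-46,5) [heading=180, move]
FD 7: (-46,5) -> (-53,5) [heading=180, move]
FD 13: (-53,5) -> (-66,5) [heading=180, move]
FD 14: (-66,5) -> (-80,5) [heading=180, move]
Final: pos=(-80,5), heading=180, 1 segment(s) drawn

Segment endpoints: x in {-10, 9}, y in {5, 5}
xmin=-10, ymin=5, xmax=9, ymax=5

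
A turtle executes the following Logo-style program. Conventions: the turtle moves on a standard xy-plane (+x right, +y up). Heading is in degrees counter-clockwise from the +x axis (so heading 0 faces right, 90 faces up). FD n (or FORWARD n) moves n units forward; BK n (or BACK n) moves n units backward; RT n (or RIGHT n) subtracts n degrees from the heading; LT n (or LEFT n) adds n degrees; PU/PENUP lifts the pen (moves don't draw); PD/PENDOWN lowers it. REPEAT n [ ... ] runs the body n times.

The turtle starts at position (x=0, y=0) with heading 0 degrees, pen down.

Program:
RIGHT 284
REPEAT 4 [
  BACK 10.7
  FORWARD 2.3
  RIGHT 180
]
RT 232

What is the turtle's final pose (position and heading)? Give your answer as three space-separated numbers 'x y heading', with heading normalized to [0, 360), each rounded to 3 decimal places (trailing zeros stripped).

Executing turtle program step by step:
Start: pos=(0,0), heading=0, pen down
RT 284: heading 0 -> 76
REPEAT 4 [
  -- iteration 1/4 --
  BK 10.7: (0,0) -> (-2.589,-10.382) [heading=76, draw]
  FD 2.3: (-2.589,-10.382) -> (-2.032,-8.15) [heading=76, draw]
  RT 180: heading 76 -> 256
  -- iteration 2/4 --
  BK 10.7: (-2.032,-8.15) -> (0.556,2.232) [heading=256, draw]
  FD 2.3: (0.556,2.232) -> (0,0) [heading=256, draw]
  RT 180: heading 256 -> 76
  -- iteration 3/4 --
  BK 10.7: (0,0) -> (-2.589,-10.382) [heading=76, draw]
  FD 2.3: (-2.589,-10.382) -> (-2.032,-8.15) [heading=76, draw]
  RT 180: heading 76 -> 256
  -- iteration 4/4 --
  BK 10.7: (-2.032,-8.15) -> (0.556,2.232) [heading=256, draw]
  FD 2.3: (0.556,2.232) -> (0,0) [heading=256, draw]
  RT 180: heading 256 -> 76
]
RT 232: heading 76 -> 204
Final: pos=(0,0), heading=204, 8 segment(s) drawn

Answer: 0 0 204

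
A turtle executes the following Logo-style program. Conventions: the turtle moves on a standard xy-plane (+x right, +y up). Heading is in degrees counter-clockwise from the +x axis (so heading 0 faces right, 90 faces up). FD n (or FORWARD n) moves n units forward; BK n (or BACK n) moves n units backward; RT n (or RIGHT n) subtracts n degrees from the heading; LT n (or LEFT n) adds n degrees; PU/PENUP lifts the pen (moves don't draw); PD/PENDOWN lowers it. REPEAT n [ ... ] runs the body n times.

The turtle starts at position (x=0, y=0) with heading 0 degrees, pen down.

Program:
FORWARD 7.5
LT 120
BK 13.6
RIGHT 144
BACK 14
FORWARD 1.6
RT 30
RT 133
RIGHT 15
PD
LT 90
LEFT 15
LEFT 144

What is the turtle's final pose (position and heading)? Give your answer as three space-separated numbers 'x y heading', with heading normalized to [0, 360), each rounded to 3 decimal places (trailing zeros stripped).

Executing turtle program step by step:
Start: pos=(0,0), heading=0, pen down
FD 7.5: (0,0) -> (7.5,0) [heading=0, draw]
LT 120: heading 0 -> 120
BK 13.6: (7.5,0) -> (14.3,-11.778) [heading=120, draw]
RT 144: heading 120 -> 336
BK 14: (14.3,-11.778) -> (1.51,-6.084) [heading=336, draw]
FD 1.6: (1.51,-6.084) -> (2.972,-6.734) [heading=336, draw]
RT 30: heading 336 -> 306
RT 133: heading 306 -> 173
RT 15: heading 173 -> 158
PD: pen down
LT 90: heading 158 -> 248
LT 15: heading 248 -> 263
LT 144: heading 263 -> 47
Final: pos=(2.972,-6.734), heading=47, 4 segment(s) drawn

Answer: 2.972 -6.734 47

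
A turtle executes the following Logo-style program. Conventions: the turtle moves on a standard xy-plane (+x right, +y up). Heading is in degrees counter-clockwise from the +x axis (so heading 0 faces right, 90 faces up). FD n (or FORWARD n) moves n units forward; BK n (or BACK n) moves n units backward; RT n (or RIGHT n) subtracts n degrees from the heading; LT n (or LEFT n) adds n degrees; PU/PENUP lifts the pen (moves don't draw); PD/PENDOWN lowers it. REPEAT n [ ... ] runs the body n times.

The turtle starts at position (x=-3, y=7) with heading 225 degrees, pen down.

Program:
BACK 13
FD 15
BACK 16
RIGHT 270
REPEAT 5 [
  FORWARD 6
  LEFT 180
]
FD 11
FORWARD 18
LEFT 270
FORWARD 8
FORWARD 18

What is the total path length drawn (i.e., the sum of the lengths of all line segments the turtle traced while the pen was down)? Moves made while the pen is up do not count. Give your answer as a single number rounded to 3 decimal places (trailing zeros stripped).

Executing turtle program step by step:
Start: pos=(-3,7), heading=225, pen down
BK 13: (-3,7) -> (6.192,16.192) [heading=225, draw]
FD 15: (6.192,16.192) -> (-4.414,5.586) [heading=225, draw]
BK 16: (-4.414,5.586) -> (6.899,16.899) [heading=225, draw]
RT 270: heading 225 -> 315
REPEAT 5 [
  -- iteration 1/5 --
  FD 6: (6.899,16.899) -> (11.142,12.657) [heading=315, draw]
  LT 180: heading 315 -> 135
  -- iteration 2/5 --
  FD 6: (11.142,12.657) -> (6.899,16.899) [heading=135, draw]
  LT 180: heading 135 -> 315
  -- iteration 3/5 --
  FD 6: (6.899,16.899) -> (11.142,12.657) [heading=315, draw]
  LT 180: heading 315 -> 135
  -- iteration 4/5 --
  FD 6: (11.142,12.657) -> (6.899,16.899) [heading=135, draw]
  LT 180: heading 135 -> 315
  -- iteration 5/5 --
  FD 6: (6.899,16.899) -> (11.142,12.657) [heading=315, draw]
  LT 180: heading 315 -> 135
]
FD 11: (11.142,12.657) -> (3.364,20.435) [heading=135, draw]
FD 18: (3.364,20.435) -> (-9.364,33.163) [heading=135, draw]
LT 270: heading 135 -> 45
FD 8: (-9.364,33.163) -> (-3.707,38.82) [heading=45, draw]
FD 18: (-3.707,38.82) -> (9.021,51.548) [heading=45, draw]
Final: pos=(9.021,51.548), heading=45, 12 segment(s) drawn

Segment lengths:
  seg 1: (-3,7) -> (6.192,16.192), length = 13
  seg 2: (6.192,16.192) -> (-4.414,5.586), length = 15
  seg 3: (-4.414,5.586) -> (6.899,16.899), length = 16
  seg 4: (6.899,16.899) -> (11.142,12.657), length = 6
  seg 5: (11.142,12.657) -> (6.899,16.899), length = 6
  seg 6: (6.899,16.899) -> (11.142,12.657), length = 6
  seg 7: (11.142,12.657) -> (6.899,16.899), length = 6
  seg 8: (6.899,16.899) -> (11.142,12.657), length = 6
  seg 9: (11.142,12.657) -> (3.364,20.435), length = 11
  seg 10: (3.364,20.435) -> (-9.364,33.163), length = 18
  seg 11: (-9.364,33.163) -> (-3.707,38.82), length = 8
  seg 12: (-3.707,38.82) -> (9.021,51.548), length = 18
Total = 129

Answer: 129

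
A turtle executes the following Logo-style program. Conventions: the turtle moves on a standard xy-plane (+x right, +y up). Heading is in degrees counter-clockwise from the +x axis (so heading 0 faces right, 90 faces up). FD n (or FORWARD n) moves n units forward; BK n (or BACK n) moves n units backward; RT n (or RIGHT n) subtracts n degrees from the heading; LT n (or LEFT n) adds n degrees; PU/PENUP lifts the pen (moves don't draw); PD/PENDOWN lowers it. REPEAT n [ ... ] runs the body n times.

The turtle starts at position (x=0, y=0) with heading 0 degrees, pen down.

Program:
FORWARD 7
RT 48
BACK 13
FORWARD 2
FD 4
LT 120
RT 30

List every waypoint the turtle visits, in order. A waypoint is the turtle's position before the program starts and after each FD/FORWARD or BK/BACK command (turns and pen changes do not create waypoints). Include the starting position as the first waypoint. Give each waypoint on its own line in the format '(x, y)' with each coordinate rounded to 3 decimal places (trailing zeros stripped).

Executing turtle program step by step:
Start: pos=(0,0), heading=0, pen down
FD 7: (0,0) -> (7,0) [heading=0, draw]
RT 48: heading 0 -> 312
BK 13: (7,0) -> (-1.699,9.661) [heading=312, draw]
FD 2: (-1.699,9.661) -> (-0.36,8.175) [heading=312, draw]
FD 4: (-0.36,8.175) -> (2.316,5.202) [heading=312, draw]
LT 120: heading 312 -> 72
RT 30: heading 72 -> 42
Final: pos=(2.316,5.202), heading=42, 4 segment(s) drawn
Waypoints (5 total):
(0, 0)
(7, 0)
(-1.699, 9.661)
(-0.36, 8.175)
(2.316, 5.202)

Answer: (0, 0)
(7, 0)
(-1.699, 9.661)
(-0.36, 8.175)
(2.316, 5.202)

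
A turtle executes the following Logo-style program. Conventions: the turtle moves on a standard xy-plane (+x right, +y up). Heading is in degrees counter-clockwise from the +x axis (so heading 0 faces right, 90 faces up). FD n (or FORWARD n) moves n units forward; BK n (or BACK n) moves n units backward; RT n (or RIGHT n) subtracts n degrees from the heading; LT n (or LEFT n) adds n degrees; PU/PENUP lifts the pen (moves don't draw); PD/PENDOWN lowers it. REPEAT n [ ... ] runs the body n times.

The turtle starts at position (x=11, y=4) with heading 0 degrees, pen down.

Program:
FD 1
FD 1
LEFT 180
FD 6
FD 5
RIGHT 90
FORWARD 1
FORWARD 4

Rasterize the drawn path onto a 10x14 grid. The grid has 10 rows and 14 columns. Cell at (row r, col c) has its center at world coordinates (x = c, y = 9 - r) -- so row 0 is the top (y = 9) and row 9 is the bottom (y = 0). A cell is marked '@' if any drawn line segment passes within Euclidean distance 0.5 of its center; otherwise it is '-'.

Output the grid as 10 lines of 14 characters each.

Segment 0: (11,4) -> (12,4)
Segment 1: (12,4) -> (13,4)
Segment 2: (13,4) -> (7,4)
Segment 3: (7,4) -> (2,4)
Segment 4: (2,4) -> (2,5)
Segment 5: (2,5) -> (2,9)

Answer: --@-----------
--@-----------
--@-----------
--@-----------
--@-----------
--@@@@@@@@@@@@
--------------
--------------
--------------
--------------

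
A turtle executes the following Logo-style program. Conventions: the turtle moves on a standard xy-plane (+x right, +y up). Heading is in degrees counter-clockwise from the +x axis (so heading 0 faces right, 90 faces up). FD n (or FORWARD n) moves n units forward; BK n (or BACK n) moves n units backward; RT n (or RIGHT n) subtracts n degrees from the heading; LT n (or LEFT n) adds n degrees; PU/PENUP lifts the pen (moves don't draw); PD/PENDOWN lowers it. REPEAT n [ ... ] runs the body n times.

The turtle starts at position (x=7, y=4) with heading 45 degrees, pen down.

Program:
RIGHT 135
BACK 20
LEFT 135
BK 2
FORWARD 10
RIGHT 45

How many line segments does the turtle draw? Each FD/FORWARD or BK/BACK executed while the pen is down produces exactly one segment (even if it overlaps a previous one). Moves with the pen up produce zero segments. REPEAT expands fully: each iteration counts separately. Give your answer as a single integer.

Answer: 3

Derivation:
Executing turtle program step by step:
Start: pos=(7,4), heading=45, pen down
RT 135: heading 45 -> 270
BK 20: (7,4) -> (7,24) [heading=270, draw]
LT 135: heading 270 -> 45
BK 2: (7,24) -> (5.586,22.586) [heading=45, draw]
FD 10: (5.586,22.586) -> (12.657,29.657) [heading=45, draw]
RT 45: heading 45 -> 0
Final: pos=(12.657,29.657), heading=0, 3 segment(s) drawn
Segments drawn: 3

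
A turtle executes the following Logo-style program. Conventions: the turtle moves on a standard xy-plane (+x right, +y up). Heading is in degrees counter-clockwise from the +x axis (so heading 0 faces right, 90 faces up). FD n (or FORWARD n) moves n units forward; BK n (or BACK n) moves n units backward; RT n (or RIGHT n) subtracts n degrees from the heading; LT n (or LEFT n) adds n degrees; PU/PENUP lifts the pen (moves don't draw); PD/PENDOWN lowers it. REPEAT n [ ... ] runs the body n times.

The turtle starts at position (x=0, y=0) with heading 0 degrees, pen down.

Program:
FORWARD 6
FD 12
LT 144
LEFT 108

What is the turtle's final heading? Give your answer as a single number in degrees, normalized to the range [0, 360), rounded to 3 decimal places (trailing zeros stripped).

Answer: 252

Derivation:
Executing turtle program step by step:
Start: pos=(0,0), heading=0, pen down
FD 6: (0,0) -> (6,0) [heading=0, draw]
FD 12: (6,0) -> (18,0) [heading=0, draw]
LT 144: heading 0 -> 144
LT 108: heading 144 -> 252
Final: pos=(18,0), heading=252, 2 segment(s) drawn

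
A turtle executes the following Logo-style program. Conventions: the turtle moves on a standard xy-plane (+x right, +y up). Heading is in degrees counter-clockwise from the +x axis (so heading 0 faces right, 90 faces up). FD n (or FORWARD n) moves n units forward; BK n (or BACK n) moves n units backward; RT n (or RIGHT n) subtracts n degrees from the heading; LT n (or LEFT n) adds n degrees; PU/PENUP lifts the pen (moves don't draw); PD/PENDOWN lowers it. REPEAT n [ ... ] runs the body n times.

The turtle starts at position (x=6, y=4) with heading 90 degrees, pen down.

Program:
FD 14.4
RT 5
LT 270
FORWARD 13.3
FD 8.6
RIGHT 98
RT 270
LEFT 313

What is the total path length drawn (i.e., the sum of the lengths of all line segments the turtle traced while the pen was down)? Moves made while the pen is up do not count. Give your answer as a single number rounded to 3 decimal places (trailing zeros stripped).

Answer: 36.3

Derivation:
Executing turtle program step by step:
Start: pos=(6,4), heading=90, pen down
FD 14.4: (6,4) -> (6,18.4) [heading=90, draw]
RT 5: heading 90 -> 85
LT 270: heading 85 -> 355
FD 13.3: (6,18.4) -> (19.249,17.241) [heading=355, draw]
FD 8.6: (19.249,17.241) -> (27.817,16.491) [heading=355, draw]
RT 98: heading 355 -> 257
RT 270: heading 257 -> 347
LT 313: heading 347 -> 300
Final: pos=(27.817,16.491), heading=300, 3 segment(s) drawn

Segment lengths:
  seg 1: (6,4) -> (6,18.4), length = 14.4
  seg 2: (6,18.4) -> (19.249,17.241), length = 13.3
  seg 3: (19.249,17.241) -> (27.817,16.491), length = 8.6
Total = 36.3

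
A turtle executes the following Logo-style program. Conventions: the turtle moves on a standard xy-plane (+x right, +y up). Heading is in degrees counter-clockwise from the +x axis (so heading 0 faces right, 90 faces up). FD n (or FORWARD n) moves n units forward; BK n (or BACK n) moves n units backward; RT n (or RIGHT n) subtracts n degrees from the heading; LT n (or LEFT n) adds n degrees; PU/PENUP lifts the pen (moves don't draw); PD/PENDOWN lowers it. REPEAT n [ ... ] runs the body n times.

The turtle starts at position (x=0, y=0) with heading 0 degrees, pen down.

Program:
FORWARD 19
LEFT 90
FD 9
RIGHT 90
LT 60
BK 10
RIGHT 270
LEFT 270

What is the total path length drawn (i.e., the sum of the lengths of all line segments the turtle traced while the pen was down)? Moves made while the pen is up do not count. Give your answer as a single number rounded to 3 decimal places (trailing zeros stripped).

Answer: 38

Derivation:
Executing turtle program step by step:
Start: pos=(0,0), heading=0, pen down
FD 19: (0,0) -> (19,0) [heading=0, draw]
LT 90: heading 0 -> 90
FD 9: (19,0) -> (19,9) [heading=90, draw]
RT 90: heading 90 -> 0
LT 60: heading 0 -> 60
BK 10: (19,9) -> (14,0.34) [heading=60, draw]
RT 270: heading 60 -> 150
LT 270: heading 150 -> 60
Final: pos=(14,0.34), heading=60, 3 segment(s) drawn

Segment lengths:
  seg 1: (0,0) -> (19,0), length = 19
  seg 2: (19,0) -> (19,9), length = 9
  seg 3: (19,9) -> (14,0.34), length = 10
Total = 38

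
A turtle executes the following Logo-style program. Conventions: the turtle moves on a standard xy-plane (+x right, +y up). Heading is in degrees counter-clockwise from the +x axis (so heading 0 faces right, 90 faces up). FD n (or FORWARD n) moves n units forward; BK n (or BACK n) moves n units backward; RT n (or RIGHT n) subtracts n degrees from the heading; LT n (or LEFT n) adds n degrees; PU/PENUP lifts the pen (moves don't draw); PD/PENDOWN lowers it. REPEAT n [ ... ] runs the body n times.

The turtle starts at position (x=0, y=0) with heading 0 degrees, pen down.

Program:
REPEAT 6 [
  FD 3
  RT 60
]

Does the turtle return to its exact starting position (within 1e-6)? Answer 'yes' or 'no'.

Executing turtle program step by step:
Start: pos=(0,0), heading=0, pen down
REPEAT 6 [
  -- iteration 1/6 --
  FD 3: (0,0) -> (3,0) [heading=0, draw]
  RT 60: heading 0 -> 300
  -- iteration 2/6 --
  FD 3: (3,0) -> (4.5,-2.598) [heading=300, draw]
  RT 60: heading 300 -> 240
  -- iteration 3/6 --
  FD 3: (4.5,-2.598) -> (3,-5.196) [heading=240, draw]
  RT 60: heading 240 -> 180
  -- iteration 4/6 --
  FD 3: (3,-5.196) -> (0,-5.196) [heading=180, draw]
  RT 60: heading 180 -> 120
  -- iteration 5/6 --
  FD 3: (0,-5.196) -> (-1.5,-2.598) [heading=120, draw]
  RT 60: heading 120 -> 60
  -- iteration 6/6 --
  FD 3: (-1.5,-2.598) -> (0,0) [heading=60, draw]
  RT 60: heading 60 -> 0
]
Final: pos=(0,0), heading=0, 6 segment(s) drawn

Start position: (0, 0)
Final position: (0, 0)
Distance = 0; < 1e-6 -> CLOSED

Answer: yes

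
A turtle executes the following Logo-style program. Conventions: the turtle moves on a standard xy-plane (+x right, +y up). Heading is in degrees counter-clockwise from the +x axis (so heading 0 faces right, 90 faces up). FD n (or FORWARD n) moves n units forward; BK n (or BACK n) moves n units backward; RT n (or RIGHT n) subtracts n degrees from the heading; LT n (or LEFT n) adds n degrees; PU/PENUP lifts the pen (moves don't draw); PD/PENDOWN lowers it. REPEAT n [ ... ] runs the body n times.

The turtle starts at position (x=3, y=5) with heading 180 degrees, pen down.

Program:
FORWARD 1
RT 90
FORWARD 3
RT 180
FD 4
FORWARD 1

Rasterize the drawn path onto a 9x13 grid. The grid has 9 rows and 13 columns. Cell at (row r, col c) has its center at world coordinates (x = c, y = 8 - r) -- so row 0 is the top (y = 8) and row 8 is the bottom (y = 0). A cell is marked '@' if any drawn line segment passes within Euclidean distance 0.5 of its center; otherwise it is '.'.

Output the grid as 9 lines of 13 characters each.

Segment 0: (3,5) -> (2,5)
Segment 1: (2,5) -> (2,8)
Segment 2: (2,8) -> (2,4)
Segment 3: (2,4) -> (2,3)

Answer: ..@..........
..@..........
..@..........
..@@.........
..@..........
..@..........
.............
.............
.............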